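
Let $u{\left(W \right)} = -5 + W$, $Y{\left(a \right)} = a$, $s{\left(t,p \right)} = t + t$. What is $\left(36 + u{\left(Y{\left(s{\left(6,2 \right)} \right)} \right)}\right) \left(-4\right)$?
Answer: $-172$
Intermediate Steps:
$s{\left(t,p \right)} = 2 t$
$\left(36 + u{\left(Y{\left(s{\left(6,2 \right)} \right)} \right)}\right) \left(-4\right) = \left(36 + \left(-5 + 2 \cdot 6\right)\right) \left(-4\right) = \left(36 + \left(-5 + 12\right)\right) \left(-4\right) = \left(36 + 7\right) \left(-4\right) = 43 \left(-4\right) = -172$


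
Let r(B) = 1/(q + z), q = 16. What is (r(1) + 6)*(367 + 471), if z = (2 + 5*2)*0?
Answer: 40643/8 ≈ 5080.4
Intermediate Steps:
z = 0 (z = (2 + 10)*0 = 12*0 = 0)
r(B) = 1/16 (r(B) = 1/(16 + 0) = 1/16)
(r(1) + 6)*(367 + 471) = (1/16 + 6)*(367 + 471) = (97/16)*838 = 40643/8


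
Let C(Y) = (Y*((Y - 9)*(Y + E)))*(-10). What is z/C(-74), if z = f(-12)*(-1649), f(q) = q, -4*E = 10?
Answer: 194/46065 ≈ 0.0042114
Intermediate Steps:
E = -5/2 (E = -1/4*10 = -5/2 ≈ -2.5000)
C(Y) = -10*Y*(-9 + Y)*(-5/2 + Y) (C(Y) = (Y*((Y - 9)*(Y - 5/2)))*(-10) = (Y*((-9 + Y)*(-5/2 + Y)))*(-10) = (Y*(-9 + Y)*(-5/2 + Y))*(-10) = -10*Y*(-9 + Y)*(-5/2 + Y))
z = 19788 (z = -12*(-1649) = 19788)
z/C(-74) = 19788/((5*(-74)*(-45 - 2*(-74)**2 + 23*(-74)))) = 19788/((5*(-74)*(-45 - 2*5476 - 1702))) = 19788/((5*(-74)*(-45 - 10952 - 1702))) = 19788/((5*(-74)*(-12699))) = 19788/4698630 = 19788*(1/4698630) = 194/46065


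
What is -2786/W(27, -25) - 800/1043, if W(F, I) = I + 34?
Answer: -2912998/9387 ≈ -310.32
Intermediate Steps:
W(F, I) = 34 + I
-2786/W(27, -25) - 800/1043 = -2786/(34 - 25) - 800/1043 = -2786/9 - 800*1/1043 = -2786*⅑ - 800/1043 = -2786/9 - 800/1043 = -2912998/9387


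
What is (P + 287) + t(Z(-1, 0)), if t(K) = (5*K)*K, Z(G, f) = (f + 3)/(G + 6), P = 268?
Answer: 2784/5 ≈ 556.80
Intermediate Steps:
Z(G, f) = (3 + f)/(6 + G)
t(K) = 5*K**2
(P + 287) + t(Z(-1, 0)) = (268 + 287) + 5*((3 + 0)/(6 - 1))**2 = 555 + 5*(3/5)**2 = 555 + 5*(9/25) = 555 + 9/5 = 2784/5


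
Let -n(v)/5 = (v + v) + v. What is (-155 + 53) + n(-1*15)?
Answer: 123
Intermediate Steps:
n(v) = -15*v (n(v) = -5*((v + v) + v) = -5*(2*v + v) = -15*v)
(-155 + 53) + n(-1*15) = (-155 + 53) - (-15)*15 = -102 - 15*(-15) = -102 + 225 = 123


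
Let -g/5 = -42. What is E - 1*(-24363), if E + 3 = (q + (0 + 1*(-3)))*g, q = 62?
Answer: 36750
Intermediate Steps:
g = 210 (g = -5*(-42) = 210)
E = 12387 (E = -3 + (62 + (0 + 1*(-3)))*210 = -3 + (62 + (0 - 3))*210 = -3 + (62 - 3)*210 = -3 + 59*210 = -3 + 12390 = 12387)
E - 1*(-24363) = 12387 - 1*(-24363) = 12387 + 24363 = 36750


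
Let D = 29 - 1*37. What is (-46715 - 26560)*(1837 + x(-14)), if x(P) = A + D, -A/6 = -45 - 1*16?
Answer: -160838625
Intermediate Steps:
A = 366 (A = -6*(-45 - 1*16) = -6*(-45 - 16) = -6*(-61) = 366)
D = -8 (D = 29 - 37 = -8)
x(P) = 358 (x(P) = 366 - 8 = 358)
(-46715 - 26560)*(1837 + x(-14)) = (-46715 - 26560)*(1837 + 358) = -73275*2195 = -160838625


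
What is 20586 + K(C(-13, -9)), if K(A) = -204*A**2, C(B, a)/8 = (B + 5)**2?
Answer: -53456790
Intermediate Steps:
C(B, a) = 8*(5 + B)**2 (C(B, a) = 8*(B + 5)**2 = 8*(5 + B)**2)
20586 + K(C(-13, -9)) = 20586 - 204*64*(5 - 13)**4 = 20586 - 204*(8*(-8)**2)**2 = 20586 - 204*(8*64)**2 = 20586 - 204*512**2 = 20586 - 204*262144 = 20586 - 53477376 = -53456790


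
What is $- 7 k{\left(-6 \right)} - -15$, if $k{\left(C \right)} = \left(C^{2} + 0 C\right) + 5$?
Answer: $-272$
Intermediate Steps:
$k{\left(C \right)} = 5 + C^{2}$ ($k{\left(C \right)} = \left(C^{2} + 0\right) + 5 = C^{2} + 5 = 5 + C^{2}$)
$- 7 k{\left(-6 \right)} - -15 = - 7 \left(5 + \left(-6\right)^{2}\right) - -15 = - 7 \left(5 + 36\right) + 15 = \left(-7\right) 41 + 15 = -287 + 15 = -272$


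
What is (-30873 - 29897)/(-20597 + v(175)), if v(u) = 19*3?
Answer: 6077/2054 ≈ 2.9586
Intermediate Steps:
v(u) = 57
(-30873 - 29897)/(-20597 + v(175)) = (-30873 - 29897)/(-20597 + 57) = -60770/(-20540) = -60770*(-1/20540) = 6077/2054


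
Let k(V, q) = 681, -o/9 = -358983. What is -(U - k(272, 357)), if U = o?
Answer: -3230166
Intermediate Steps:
o = 3230847 (o = -9*(-358983) = 3230847)
U = 3230847
-(U - k(272, 357)) = -(3230847 - 1*681) = -(3230847 - 681) = -1*3230166 = -3230166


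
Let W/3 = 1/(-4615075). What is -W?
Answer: 3/4615075 ≈ 6.5004e-7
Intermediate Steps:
W = -3/4615075 (W = 3/(-4615075) = 3*(-1/4615075) = -3/4615075 ≈ -6.5004e-7)
-W = -1*(-3/4615075) = 3/4615075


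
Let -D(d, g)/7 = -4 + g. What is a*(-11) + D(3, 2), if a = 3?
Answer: -19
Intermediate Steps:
D(d, g) = 28 - 7*g (D(d, g) = -7*(-4 + g) = 28 - 7*g)
a*(-11) + D(3, 2) = 3*(-11) + (28 - 7*2) = -33 + (28 - 14) = -33 + 14 = -19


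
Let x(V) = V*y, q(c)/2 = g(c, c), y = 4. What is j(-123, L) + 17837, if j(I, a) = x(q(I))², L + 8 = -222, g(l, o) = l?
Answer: 986093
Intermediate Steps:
q(c) = 2*c
x(V) = 4*V (x(V) = V*4 = 4*V)
L = -230 (L = -8 - 222 = -230)
j(I, a) = 64*I² (j(I, a) = (4*(2*I))² = (8*I)² = 64*I²)
j(-123, L) + 17837 = 64*(-123)² + 17837 = 64*15129 + 17837 = 968256 + 17837 = 986093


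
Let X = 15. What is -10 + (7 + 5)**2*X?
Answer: 2150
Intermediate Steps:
-10 + (7 + 5)**2*X = -10 + (7 + 5)**2*15 = -10 + 12**2*15 = -10 + 144*15 = -10 + 2160 = 2150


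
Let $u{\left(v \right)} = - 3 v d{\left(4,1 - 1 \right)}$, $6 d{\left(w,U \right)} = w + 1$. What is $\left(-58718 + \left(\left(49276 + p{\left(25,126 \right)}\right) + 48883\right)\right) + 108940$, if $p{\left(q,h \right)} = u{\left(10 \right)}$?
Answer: $148356$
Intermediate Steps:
$d{\left(w,U \right)} = \frac{1}{6} + \frac{w}{6}$ ($d{\left(w,U \right)} = \frac{w + 1}{6} = \frac{1 + w}{6} = \frac{1}{6} + \frac{w}{6}$)
$u{\left(v \right)} = - \frac{5 v}{2}$ ($u{\left(v \right)} = - 3 v \left(\frac{1}{6} + \frac{1}{6} \cdot 4\right) = - 3 v \left(\frac{1}{6} + \frac{2}{3}\right) = - 3 v \frac{5}{6} = - \frac{5 v}{2}$)
$p{\left(q,h \right)} = -25$ ($p{\left(q,h \right)} = \left(- \frac{5}{2}\right) 10 = -25$)
$\left(-58718 + \left(\left(49276 + p{\left(25,126 \right)}\right) + 48883\right)\right) + 108940 = \left(-58718 + \left(\left(49276 - 25\right) + 48883\right)\right) + 108940 = \left(-58718 + \left(49251 + 48883\right)\right) + 108940 = \left(-58718 + 98134\right) + 108940 = 39416 + 108940 = 148356$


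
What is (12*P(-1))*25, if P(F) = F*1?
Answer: -300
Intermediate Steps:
P(F) = F
(12*P(-1))*25 = (12*(-1))*25 = -12*25 = -300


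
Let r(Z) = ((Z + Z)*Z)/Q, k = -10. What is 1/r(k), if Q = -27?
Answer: -27/200 ≈ -0.13500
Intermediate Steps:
r(Z) = -2*Z²/27 (r(Z) = ((Z + Z)*Z)/(-27) = ((2*Z)*Z)*(-1/27) = (2*Z²)*(-1/27) = -2*Z²/27)
1/r(k) = 1/(-2/27*(-10)²) = 1/(-2/27*100) = 1/(-200/27) = -27/200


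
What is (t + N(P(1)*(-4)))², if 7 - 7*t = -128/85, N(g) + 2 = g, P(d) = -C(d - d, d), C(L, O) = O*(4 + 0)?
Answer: 81956809/354025 ≈ 231.50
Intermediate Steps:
C(L, O) = 4*O (C(L, O) = O*4 = 4*O)
P(d) = -4*d
N(g) = -2 + g
t = 723/595 (t = 1 - (-128)/(7*85) = 1 - ⅐*(-128/85) = 1 + 128/595 = 723/595 ≈ 1.2151)
(t + N(P(1)*(-4)))² = (723/595 + (-2 - 4*1*(-4)))² = (723/595 + (-2 - 4*(-4)))² = (723/595 + (-2 + 16))² = (723/595 + 14)² = (9053/595)² = 81956809/354025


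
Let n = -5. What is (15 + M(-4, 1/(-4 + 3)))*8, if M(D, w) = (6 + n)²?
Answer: 128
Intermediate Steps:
M(D, w) = 1 (M(D, w) = (6 - 5)² = 1² = 1)
(15 + M(-4, 1/(-4 + 3)))*8 = (15 + 1)*8 = 16*8 = 128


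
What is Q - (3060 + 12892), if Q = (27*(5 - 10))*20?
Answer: -18652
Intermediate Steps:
Q = -2700 (Q = (27*(-5))*20 = -135*20 = -2700)
Q - (3060 + 12892) = -2700 - (3060 + 12892) = -2700 - 1*15952 = -2700 - 15952 = -18652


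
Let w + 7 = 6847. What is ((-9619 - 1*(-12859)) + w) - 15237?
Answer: -5157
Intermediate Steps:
w = 6840 (w = -7 + 6847 = 6840)
((-9619 - 1*(-12859)) + w) - 15237 = ((-9619 - 1*(-12859)) + 6840) - 15237 = ((-9619 + 12859) + 6840) - 15237 = (3240 + 6840) - 15237 = 10080 - 15237 = -5157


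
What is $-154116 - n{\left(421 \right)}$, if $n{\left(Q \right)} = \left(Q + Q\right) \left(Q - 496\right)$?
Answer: $-90966$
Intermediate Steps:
$n{\left(Q \right)} = 2 Q \left(-496 + Q\right)$
$-154116 - n{\left(421 \right)} = -154116 - 2 \cdot 421 \left(-496 + 421\right) = -154116 - 2 \cdot 421 \left(-75\right) = -154116 - -63150 = -154116 + 63150 = -90966$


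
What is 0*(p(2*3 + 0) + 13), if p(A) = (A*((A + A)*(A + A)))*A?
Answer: 0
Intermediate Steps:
p(A) = 4*A**4 (p(A) = (A*((2*A)*(2*A)))*A = (A*(4*A**2))*A = (4*A**3)*A = 4*A**4)
0*(p(2*3 + 0) + 13) = 0*(4*(2*3 + 0)**4 + 13) = 0*(4*(6 + 0)**4 + 13) = 0*(4*6**4 + 13) = 0*(4*1296 + 13) = 0*(5184 + 13) = 0*5197 = 0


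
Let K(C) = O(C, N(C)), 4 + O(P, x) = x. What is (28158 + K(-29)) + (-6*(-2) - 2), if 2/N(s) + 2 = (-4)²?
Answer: 197149/7 ≈ 28164.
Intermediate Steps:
N(s) = ⅐ (N(s) = 2/(-2 + (-4)²) = 2/(-2 + 16) = 2/14 = 2*(1/14) = ⅐)
O(P, x) = -4 + x
K(C) = -27/7 (K(C) = -4 + ⅐ = -27/7)
(28158 + K(-29)) + (-6*(-2) - 2) = (28158 - 27/7) + (-6*(-2) - 2) = 197079/7 + (12 - 2) = 197079/7 + 10 = 197149/7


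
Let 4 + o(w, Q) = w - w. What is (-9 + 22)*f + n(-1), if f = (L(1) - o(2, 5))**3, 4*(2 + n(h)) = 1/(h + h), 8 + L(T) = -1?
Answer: -13017/8 ≈ -1627.1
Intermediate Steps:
L(T) = -9 (L(T) = -8 - 1 = -9)
o(w, Q) = -4 (o(w, Q) = -4 + (w - w) = -4 + 0 = -4)
n(h) = -2 + 1/(8*h) (n(h) = -2 + 1/(4*(h + h)) = -2 + 1/(4*((2*h))) = -2 + (1/(2*h))/4 = -2 + 1/(8*h))
f = -125 (f = (-9 - 1*(-4))**3 = (-9 + 4)**3 = (-5)**3 = -125)
(-9 + 22)*f + n(-1) = (-9 + 22)*(-125) + (-2 + (1/8)/(-1)) = 13*(-125) + (-2 + (1/8)*(-1)) = -1625 + (-2 - 1/8) = -1625 - 17/8 = -13017/8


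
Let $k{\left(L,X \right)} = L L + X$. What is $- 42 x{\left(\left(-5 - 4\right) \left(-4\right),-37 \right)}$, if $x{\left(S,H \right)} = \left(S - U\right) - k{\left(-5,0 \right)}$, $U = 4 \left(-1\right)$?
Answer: $-630$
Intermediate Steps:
$k{\left(L,X \right)} = X + L^{2}$ ($k{\left(L,X \right)} = L^{2} + X = X + L^{2}$)
$U = -4$
$x{\left(S,H \right)} = -21 + S$ ($x{\left(S,H \right)} = \left(S - -4\right) - \left(0 + \left(-5\right)^{2}\right) = \left(S + 4\right) - \left(0 + 25\right) = \left(4 + S\right) - 25 = -21 + S$)
$- 42 x{\left(\left(-5 - 4\right) \left(-4\right),-37 \right)} = - 42 \left(-21 + \left(-5 - 4\right) \left(-4\right)\right) = - 42 \left(-21 - -36\right) = - 42 \left(-21 + 36\right) = \left(-42\right) 15 = -630$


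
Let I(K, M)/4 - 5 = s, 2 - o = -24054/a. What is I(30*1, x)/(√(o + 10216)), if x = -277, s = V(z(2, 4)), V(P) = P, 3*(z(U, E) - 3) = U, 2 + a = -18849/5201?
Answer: 26*√141202591774/21722733 ≈ 0.44976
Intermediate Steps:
a = -29251/5201 (a = -2 - 18849/5201 = -29251/5201 ≈ -5.6241)
z(U, E) = 3 + U/3
s = 11/3 (s = 3 + (⅓)*2 = 3 + ⅔ = 11/3 ≈ 3.6667)
o = -125046352/29251 (o = 2 - (-24054)/(-29251/5201) = 2 - (-24054)*(-5201)/29251 = 2 - 1*125104854/29251 = 2 - 125104854/29251 = -125046352/29251 ≈ -4274.9)
I(K, M) = 104/3 (I(K, M) = 20 + 4*(11/3) = 20 + 44/3 = 104/3)
I(30*1, x)/(√(o + 10216)) = 104/(3*(√(-125046352/29251 + 10216))) = 104/(3*(√(173781864/29251))) = 104/(3*((6*√141202591774/29251))) = 104*(√141202591774/28963644)/3 = 26*√141202591774/21722733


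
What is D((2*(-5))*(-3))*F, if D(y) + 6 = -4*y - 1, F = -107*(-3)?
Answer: -40767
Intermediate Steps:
F = 321
D(y) = -7 - 4*y (D(y) = -6 + (-4*y - 1) = -6 + (-1 - 4*y) = -7 - 4*y)
D((2*(-5))*(-3))*F = (-7 - 4*2*(-5)*(-3))*321 = (-7 - (-40)*(-3))*321 = (-7 - 4*30)*321 = (-7 - 120)*321 = -127*321 = -40767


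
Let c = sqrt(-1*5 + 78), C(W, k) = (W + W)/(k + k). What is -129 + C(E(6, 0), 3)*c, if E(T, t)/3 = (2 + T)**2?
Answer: -129 + 64*sqrt(73) ≈ 417.82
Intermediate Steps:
E(T, t) = 3*(2 + T)**2
C(W, k) = W/k (C(W, k) = (2*W)/((2*k)) = (2*W)*(1/(2*k)) = W/k)
c = sqrt(73) (c = sqrt(-5 + 78) = sqrt(73) ≈ 8.5440)
-129 + C(E(6, 0), 3)*c = -129 + ((3*(2 + 6)**2)/3)*sqrt(73) = -129 + ((3*8**2)*(1/3))*sqrt(73) = -129 + ((3*64)*(1/3))*sqrt(73) = -129 + (192*(1/3))*sqrt(73) = -129 + 64*sqrt(73)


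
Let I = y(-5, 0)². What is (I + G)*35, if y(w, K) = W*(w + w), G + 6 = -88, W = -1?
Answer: 210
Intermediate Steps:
G = -94 (G = -6 - 88 = -94)
y(w, K) = -2*w (y(w, K) = -(w + w) = -2*w)
I = 100 (I = (-2*(-5))² = 10² = 100)
(I + G)*35 = (100 - 94)*35 = 6*35 = 210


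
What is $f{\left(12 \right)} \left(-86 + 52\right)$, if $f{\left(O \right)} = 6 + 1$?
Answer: $-238$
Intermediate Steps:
$f{\left(O \right)} = 7$
$f{\left(12 \right)} \left(-86 + 52\right) = 7 \left(-86 + 52\right) = 7 \left(-34\right) = -238$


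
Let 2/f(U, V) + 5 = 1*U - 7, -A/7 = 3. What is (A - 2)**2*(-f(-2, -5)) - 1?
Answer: 522/7 ≈ 74.571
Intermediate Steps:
A = -21 (A = -7*3 = -21)
f(U, V) = 2/(-12 + U) (f(U, V) = 2/(-5 + (1*U - 7)) = 2/(-5 + (U - 7)) = 2/(-5 + (-7 + U)) = 2/(-12 + U))
(A - 2)**2*(-f(-2, -5)) - 1 = (-21 - 2)**2*(-2/(-12 - 2)) - 1 = (-23)**2*(-2/(-14)) - 1 = 529*(-2*(-1)/14) - 1 = 529*(-1*(-1/7)) - 1 = 529*(1/7) - 1 = 529/7 - 1 = 522/7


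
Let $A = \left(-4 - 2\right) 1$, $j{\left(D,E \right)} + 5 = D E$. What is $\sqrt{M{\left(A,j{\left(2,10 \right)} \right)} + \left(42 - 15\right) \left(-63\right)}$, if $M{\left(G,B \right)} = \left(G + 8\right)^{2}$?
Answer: $i \sqrt{1697} \approx 41.195 i$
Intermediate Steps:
$j{\left(D,E \right)} = -5 + D E$
$A = -6$ ($A = \left(-6\right) 1 = -6$)
$M{\left(G,B \right)} = \left(8 + G\right)^{2}$
$\sqrt{M{\left(A,j{\left(2,10 \right)} \right)} + \left(42 - 15\right) \left(-63\right)} = \sqrt{\left(8 - 6\right)^{2} + \left(42 - 15\right) \left(-63\right)} = \sqrt{2^{2} + 27 \left(-63\right)} = \sqrt{4 - 1701} = \sqrt{-1697} = i \sqrt{1697}$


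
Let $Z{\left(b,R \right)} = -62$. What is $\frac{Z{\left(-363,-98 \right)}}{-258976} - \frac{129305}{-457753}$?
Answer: $\frac{16757636183}{59273520464} \approx 0.28272$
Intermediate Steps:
$\frac{Z{\left(-363,-98 \right)}}{-258976} - \frac{129305}{-457753} = - \frac{62}{-258976} - \frac{129305}{-457753} = \left(-62\right) \left(- \frac{1}{258976}\right) - - \frac{129305}{457753} = \frac{31}{129488} + \frac{129305}{457753} = \frac{16757636183}{59273520464}$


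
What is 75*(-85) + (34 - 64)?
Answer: -6405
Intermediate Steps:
75*(-85) + (34 - 64) = -6375 - 30 = -6405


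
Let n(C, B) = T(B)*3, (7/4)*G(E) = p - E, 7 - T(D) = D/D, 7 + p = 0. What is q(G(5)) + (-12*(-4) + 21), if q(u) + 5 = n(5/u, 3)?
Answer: 82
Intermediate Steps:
p = -7 (p = -7 + 0 = -7)
T(D) = 6 (T(D) = 7 - D/D = 7 - 1*1 = 7 - 1 = 6)
G(E) = -4 - 4*E/7 (G(E) = 4*(-7 - E)/7 = -4 - 4*E/7)
n(C, B) = 18 (n(C, B) = 6*3 = 18)
q(u) = 13 (q(u) = -5 + 18 = 13)
q(G(5)) + (-12*(-4) + 21) = 13 + (-12*(-4) + 21) = 13 + (48 + 21) = 13 + 69 = 82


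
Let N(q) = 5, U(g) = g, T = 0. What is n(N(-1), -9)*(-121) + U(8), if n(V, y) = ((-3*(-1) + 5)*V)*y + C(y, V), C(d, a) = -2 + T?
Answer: 43810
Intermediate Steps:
C(d, a) = -2 (C(d, a) = -2 + 0 = -2)
n(V, y) = -2 + 8*V*y (n(V, y) = ((-3*(-1) + 5)*V)*y - 2 = ((3 + 5)*V)*y - 2 = (8*V)*y - 2 = 8*V*y - 2 = -2 + 8*V*y)
n(N(-1), -9)*(-121) + U(8) = (-2 + 8*5*(-9))*(-121) + 8 = (-2 - 360)*(-121) + 8 = -362*(-121) + 8 = 43802 + 8 = 43810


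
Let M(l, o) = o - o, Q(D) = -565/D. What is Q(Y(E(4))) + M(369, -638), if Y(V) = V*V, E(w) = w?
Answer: -565/16 ≈ -35.313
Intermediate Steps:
Y(V) = V²
M(l, o) = 0
Q(Y(E(4))) + M(369, -638) = -565/(4²) + 0 = -565/16 + 0 = -565/16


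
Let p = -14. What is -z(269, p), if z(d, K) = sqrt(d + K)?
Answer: -sqrt(255) ≈ -15.969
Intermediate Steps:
z(d, K) = sqrt(K + d)
-z(269, p) = -sqrt(-14 + 269) = -sqrt(255)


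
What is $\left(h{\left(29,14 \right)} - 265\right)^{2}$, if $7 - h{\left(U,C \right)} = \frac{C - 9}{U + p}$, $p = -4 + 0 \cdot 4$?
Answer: $\frac{1666681}{25} \approx 66667.0$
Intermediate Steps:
$p = -4$ ($p = -4 + 0 = -4$)
$h{\left(U,C \right)} = 7 - \frac{-9 + C}{-4 + U}$ ($h{\left(U,C \right)} = 7 - \frac{C - 9}{U - 4} = 7 - \frac{-9 + C}{-4 + U}$)
$\left(h{\left(29,14 \right)} - 265\right)^{2} = \left(\frac{-19 - 14 + 7 \cdot 29}{-4 + 29} - 265\right)^{2} = \left(\frac{-19 - 14 + 203}{25} - 265\right)^{2} = \left(\frac{1}{25} \cdot 170 - 265\right)^{2} = \left(\frac{34}{5} - 265\right)^{2} = \left(- \frac{1291}{5}\right)^{2} = \frac{1666681}{25}$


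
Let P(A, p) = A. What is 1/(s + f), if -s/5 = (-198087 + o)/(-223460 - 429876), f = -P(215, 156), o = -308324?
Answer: -653336/142999295 ≈ -0.0045688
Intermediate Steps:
f = -215 (f = -1*215 = -215)
s = -2532055/653336 (s = -5*(-198087 - 308324)/(-223460 - 429876) = -(-2532055)/(-653336) = -(-2532055)*(-1)/653336 = -5*506411/653336 = -2532055/653336 ≈ -3.8756)
1/(s + f) = 1/(-2532055/653336 - 215) = 1/(-142999295/653336) = -653336/142999295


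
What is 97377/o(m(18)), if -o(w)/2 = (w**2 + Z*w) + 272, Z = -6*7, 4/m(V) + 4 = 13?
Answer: -7887537/41072 ≈ -192.04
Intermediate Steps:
m(V) = 4/9 (m(V) = 4/(-4 + 13) = 4/9)
Z = -42
o(w) = -544 - 2*w**2 + 84*w (o(w) = -2*((w**2 - 42*w) + 272) = -2*(272 + w**2 - 42*w) = -544 - 2*w**2 + 84*w)
97377/o(m(18)) = 97377/(-544 - 2*(4/9)**2 + 84*(4/9)) = 97377/(-544 - 2*16/81 + 112/3) = 97377/(-544 - 32/81 + 112/3) = 97377/(-41072/81) = 97377*(-81/41072) = -7887537/41072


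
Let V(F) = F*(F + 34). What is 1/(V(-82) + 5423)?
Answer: 1/9359 ≈ 0.00010685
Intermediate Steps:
V(F) = F*(34 + F)
1/(V(-82) + 5423) = 1/(-82*(34 - 82) + 5423) = 1/(-82*(-48) + 5423) = 1/(3936 + 5423) = 1/9359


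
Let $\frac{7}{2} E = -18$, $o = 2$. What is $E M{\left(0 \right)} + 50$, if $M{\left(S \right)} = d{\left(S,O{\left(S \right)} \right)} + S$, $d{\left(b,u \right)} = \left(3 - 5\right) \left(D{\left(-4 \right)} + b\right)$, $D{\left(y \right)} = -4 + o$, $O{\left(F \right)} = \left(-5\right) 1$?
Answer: $\frac{206}{7} \approx 29.429$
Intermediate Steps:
$O{\left(F \right)} = -5$
$D{\left(y \right)} = -2$ ($D{\left(y \right)} = -4 + 2 = -2$)
$E = - \frac{36}{7}$ ($E = \frac{2}{7} \left(-18\right) = - \frac{36}{7} \approx -5.1429$)
$d{\left(b,u \right)} = 4 - 2 b$ ($d{\left(b,u \right)} = \left(3 - 5\right) \left(-2 + b\right) = - 2 \left(-2 + b\right) = 4 - 2 b$)
$M{\left(S \right)} = 4 - S$ ($M{\left(S \right)} = \left(4 - 2 S\right) + S = 4 - S$)
$E M{\left(0 \right)} + 50 = - \frac{36 \left(4 - 0\right)}{7} + 50 = - \frac{36 \left(4 + 0\right)}{7} + 50 = \left(- \frac{36}{7}\right) 4 + 50 = - \frac{144}{7} + 50 = \frac{206}{7}$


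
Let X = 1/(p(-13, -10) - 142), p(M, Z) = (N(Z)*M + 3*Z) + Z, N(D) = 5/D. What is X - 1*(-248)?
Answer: 87046/351 ≈ 247.99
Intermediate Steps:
p(M, Z) = 4*Z + 5*M/Z (p(M, Z) = ((5/Z)*M + 3*Z) + Z = (5*M/Z + 3*Z) + Z = (3*Z + 5*M/Z) + Z = 4*Z + 5*M/Z)
X = -2/351 (X = 1/((4*(-10) + 5*(-13)/(-10)) - 142) = 1/((-40 + 5*(-13)*(-⅒)) - 142) = 1/((-40 + 13/2) - 142) = 1/(-67/2 - 142) = 1/(-351/2) = -2/351 ≈ -0.0056980)
X - 1*(-248) = -2/351 - 1*(-248) = -2/351 + 248 = 87046/351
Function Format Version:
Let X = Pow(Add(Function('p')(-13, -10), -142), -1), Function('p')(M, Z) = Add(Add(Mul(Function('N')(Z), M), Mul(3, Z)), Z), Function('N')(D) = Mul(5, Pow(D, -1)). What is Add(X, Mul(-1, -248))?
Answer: Rational(87046, 351) ≈ 247.99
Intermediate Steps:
Function('p')(M, Z) = Add(Mul(4, Z), Mul(5, M, Pow(Z, -1))) (Function('p')(M, Z) = Add(Add(Mul(Mul(5, Pow(Z, -1)), M), Mul(3, Z)), Z) = Add(Add(Mul(5, M, Pow(Z, -1)), Mul(3, Z)), Z) = Add(Add(Mul(3, Z), Mul(5, M, Pow(Z, -1))), Z) = Add(Mul(4, Z), Mul(5, M, Pow(Z, -1))))
X = Rational(-2, 351) (X = Pow(Add(Add(Mul(4, -10), Mul(5, -13, Pow(-10, -1))), -142), -1) = Pow(Add(Add(-40, Mul(5, -13, Rational(-1, 10))), -142), -1) = Pow(Add(Add(-40, Rational(13, 2)), -142), -1) = Pow(Add(Rational(-67, 2), -142), -1) = Pow(Rational(-351, 2), -1) = Rational(-2, 351) ≈ -0.0056980)
Add(X, Mul(-1, -248)) = Add(Rational(-2, 351), Mul(-1, -248)) = Add(Rational(-2, 351), 248) = Rational(87046, 351)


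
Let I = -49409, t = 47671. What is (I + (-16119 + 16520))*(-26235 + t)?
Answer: -1050535488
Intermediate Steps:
(I + (-16119 + 16520))*(-26235 + t) = (-49409 + (-16119 + 16520))*(-26235 + 47671) = (-49409 + 401)*21436 = -49008*21436 = -1050535488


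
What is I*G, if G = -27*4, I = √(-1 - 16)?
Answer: -108*I*√17 ≈ -445.3*I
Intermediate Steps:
I = I*√17 (I = √(-17) = I*√17 ≈ 4.1231*I)
G = -108
I*G = (I*√17)*(-108) = -108*I*√17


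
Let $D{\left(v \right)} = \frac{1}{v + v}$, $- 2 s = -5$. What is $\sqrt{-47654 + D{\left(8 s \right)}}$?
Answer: $\frac{i \sqrt{19061590}}{20} \approx 218.3 i$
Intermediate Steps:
$s = \frac{5}{2}$ ($s = \left(- \frac{1}{2}\right) \left(-5\right) = \frac{5}{2} \approx 2.5$)
$D{\left(v \right)} = \frac{1}{2 v}$
$\sqrt{-47654 + D{\left(8 s \right)}} = \sqrt{-47654 + \frac{1}{2 \cdot 8 \cdot \frac{5}{2}}} = \sqrt{-47654 + \frac{1}{2 \cdot 20}} = \sqrt{-47654 + \frac{1}{2} \cdot \frac{1}{20}} = \sqrt{-47654 + \frac{1}{40}} = \sqrt{- \frac{1906159}{40}} = \frac{i \sqrt{19061590}}{20}$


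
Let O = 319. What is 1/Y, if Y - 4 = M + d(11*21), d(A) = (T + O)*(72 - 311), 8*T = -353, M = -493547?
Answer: -8/4473905 ≈ -1.7881e-6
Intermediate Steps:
T = -353/8 (T = (⅛)*(-353) = -353/8 ≈ -44.125)
d(A) = -525561/8 (d(A) = (-353/8 + 319)*(72 - 311) = (2199/8)*(-239) = -525561/8)
Y = -4473905/8 (Y = 4 + (-493547 - 525561/8) = 4 - 4473937/8 = -4473905/8 ≈ -5.5924e+5)
1/Y = 1/(-4473905/8) = -8/4473905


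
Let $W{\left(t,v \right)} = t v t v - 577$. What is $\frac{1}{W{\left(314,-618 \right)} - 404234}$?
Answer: $\frac{1}{37655773893} \approx 2.6556 \cdot 10^{-11}$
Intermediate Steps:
$W{\left(t,v \right)} = -577 + t^{2} v^{2}$ ($W{\left(t,v \right)} = v t^{2} v - 577 = t^{2} v^{2} - 577 = -577 + t^{2} v^{2}$)
$\frac{1}{W{\left(314,-618 \right)} - 404234} = \frac{1}{\left(-577 + 314^{2} \left(-618\right)^{2}\right) - 404234} = \frac{1}{\left(-577 + 98596 \cdot 381924\right) - 404234} = \frac{1}{\left(-577 + 37656178704\right) - 404234} = \frac{1}{37656178127 - 404234} = \frac{1}{37655773893}$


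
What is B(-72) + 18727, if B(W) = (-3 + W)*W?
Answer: 24127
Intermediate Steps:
B(W) = W*(-3 + W)
B(-72) + 18727 = -72*(-3 - 72) + 18727 = -72*(-75) + 18727 = 5400 + 18727 = 24127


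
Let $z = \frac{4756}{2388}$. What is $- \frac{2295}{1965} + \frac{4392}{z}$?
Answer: $\frac{343303227}{155759} \approx 2204.1$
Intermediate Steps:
$z = \frac{1189}{597}$ ($z = 4756 \cdot \frac{1}{2388} = \frac{1189}{597} \approx 1.9916$)
$- \frac{2295}{1965} + \frac{4392}{z} = - \frac{2295}{1965} + \frac{4392}{\frac{1189}{597}} = \left(-2295\right) \frac{1}{1965} + 4392 \cdot \frac{597}{1189} = - \frac{153}{131} + \frac{2622024}{1189} = \frac{343303227}{155759}$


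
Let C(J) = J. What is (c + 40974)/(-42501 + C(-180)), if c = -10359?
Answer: -10205/14227 ≈ -0.71730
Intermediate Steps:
(c + 40974)/(-42501 + C(-180)) = (-10359 + 40974)/(-42501 - 180) = 30615/(-42681) = 30615*(-1/42681) = -10205/14227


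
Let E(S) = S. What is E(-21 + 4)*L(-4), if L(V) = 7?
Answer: -119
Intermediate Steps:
E(-21 + 4)*L(-4) = (-21 + 4)*7 = -17*7 = -119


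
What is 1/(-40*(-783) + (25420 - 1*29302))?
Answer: 1/27438 ≈ 3.6446e-5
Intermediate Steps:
1/(-40*(-783) + (25420 - 1*29302)) = 1/(31320 + (25420 - 29302)) = 1/(31320 - 3882) = 1/27438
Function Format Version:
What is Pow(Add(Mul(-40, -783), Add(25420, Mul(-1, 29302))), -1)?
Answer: Rational(1, 27438) ≈ 3.6446e-5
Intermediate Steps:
Pow(Add(Mul(-40, -783), Add(25420, Mul(-1, 29302))), -1) = Pow(Add(31320, Add(25420, -29302)), -1) = Pow(Add(31320, -3882), -1) = Pow(27438, -1) = Rational(1, 27438)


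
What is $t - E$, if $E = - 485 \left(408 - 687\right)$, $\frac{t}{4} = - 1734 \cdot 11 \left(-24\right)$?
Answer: $1695789$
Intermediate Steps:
$t = 1831104$ ($t = 4 \left(- 1734 \cdot 11 \left(-24\right)\right) = 4 \left(\left(-1734\right) \left(-264\right)\right) = 4 \cdot 457776 = 1831104$)
$E = 135315$ ($E = \left(-485\right) \left(-279\right) = 135315$)
$t - E = 1831104 - 135315 = 1695789$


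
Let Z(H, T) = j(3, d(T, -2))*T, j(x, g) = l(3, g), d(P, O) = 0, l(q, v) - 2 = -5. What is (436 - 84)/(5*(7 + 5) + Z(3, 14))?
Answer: 176/9 ≈ 19.556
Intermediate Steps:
l(q, v) = -3 (l(q, v) = 2 - 5 = -3)
j(x, g) = -3
Z(H, T) = -3*T
(436 - 84)/(5*(7 + 5) + Z(3, 14)) = (436 - 84)/(5*(7 + 5) - 3*14) = 352/(5*12 - 42) = 352/(60 - 42) = 352/18 = 352*(1/18) = 176/9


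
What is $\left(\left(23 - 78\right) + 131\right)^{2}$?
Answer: $5776$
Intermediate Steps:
$\left(\left(23 - 78\right) + 131\right)^{2} = \left(-55 + 131\right)^{2} = 76^{2} = 5776$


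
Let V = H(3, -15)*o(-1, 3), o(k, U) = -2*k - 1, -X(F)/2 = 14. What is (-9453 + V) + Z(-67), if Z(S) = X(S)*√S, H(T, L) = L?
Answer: -9468 - 28*I*√67 ≈ -9468.0 - 229.19*I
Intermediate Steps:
X(F) = -28 (X(F) = -2*14 = -28)
o(k, U) = -1 - 2*k
V = -15 (V = -15*(-1 - 2*(-1)) = -15*(-1 + 2) = -15*1 = -15)
Z(S) = -28*√S
(-9453 + V) + Z(-67) = (-9453 - 15) - 28*I*√67 = -9468 - 28*I*√67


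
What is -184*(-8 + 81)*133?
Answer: -1786456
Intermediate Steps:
-184*(-8 + 81)*133 = -184*73*133 = -13432*133 = -1786456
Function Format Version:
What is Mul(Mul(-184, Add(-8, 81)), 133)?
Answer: -1786456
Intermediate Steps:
Mul(Mul(-184, Add(-8, 81)), 133) = Mul(Mul(-184, 73), 133) = Mul(-13432, 133) = -1786456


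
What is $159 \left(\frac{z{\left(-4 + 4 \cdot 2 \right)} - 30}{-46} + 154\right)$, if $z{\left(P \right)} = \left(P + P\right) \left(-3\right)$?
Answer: $\frac{567471}{23} \approx 24673.0$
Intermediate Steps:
$z{\left(P \right)} = - 6 P$ ($z{\left(P \right)} = 2 P \left(-3\right) = - 6 P$)
$159 \left(\frac{z{\left(-4 + 4 \cdot 2 \right)} - 30}{-46} + 154\right) = 159 \left(\frac{- 6 \left(-4 + 4 \cdot 2\right) - 30}{-46} + 154\right) = 159 \left(\left(- 6 \left(-4 + 8\right) - 30\right) \left(- \frac{1}{46}\right) + 154\right) = 159 \left(\left(\left(-6\right) 4 - 30\right) \left(- \frac{1}{46}\right) + 154\right) = 159 \left(\left(-24 - 30\right) \left(- \frac{1}{46}\right) + 154\right) = 159 \left(\left(-54\right) \left(- \frac{1}{46}\right) + 154\right) = 159 \left(\frac{27}{23} + 154\right) = 159 \cdot \frac{3569}{23} = \frac{567471}{23}$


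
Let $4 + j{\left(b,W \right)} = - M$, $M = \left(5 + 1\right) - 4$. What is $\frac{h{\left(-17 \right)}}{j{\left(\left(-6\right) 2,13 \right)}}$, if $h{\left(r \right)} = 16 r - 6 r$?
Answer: $\frac{85}{3} \approx 28.333$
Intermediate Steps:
$M = 2$ ($M = 6 - 4 = 2$)
$h{\left(r \right)} = 10 r$
$j{\left(b,W \right)} = -6$ ($j{\left(b,W \right)} = -4 - 2 = -6$)
$\frac{h{\left(-17 \right)}}{j{\left(\left(-6\right) 2,13 \right)}} = \frac{10 \left(-17\right)}{-6} = \left(-170\right) \left(- \frac{1}{6}\right) = \frac{85}{3}$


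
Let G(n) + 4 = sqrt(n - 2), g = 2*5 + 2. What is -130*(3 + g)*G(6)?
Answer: 3900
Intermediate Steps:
g = 12 (g = 10 + 2 = 12)
G(n) = -4 + sqrt(-2 + n) (G(n) = -4 + sqrt(n - 2) = -4 + sqrt(-2 + n))
-130*(3 + g)*G(6) = -130*(3 + 12)*(-4 + sqrt(-2 + 6)) = -1950*(-4 + sqrt(4)) = -1950*(-4 + 2) = -1950*(-2) = -130*(-30) = 3900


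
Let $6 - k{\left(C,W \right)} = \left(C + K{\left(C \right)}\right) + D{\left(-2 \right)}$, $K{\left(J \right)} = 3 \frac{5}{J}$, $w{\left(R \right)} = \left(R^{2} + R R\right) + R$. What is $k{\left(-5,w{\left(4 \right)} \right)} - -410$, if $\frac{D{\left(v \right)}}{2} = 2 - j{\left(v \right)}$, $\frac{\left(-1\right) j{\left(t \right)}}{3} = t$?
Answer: $432$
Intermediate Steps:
$j{\left(t \right)} = - 3 t$
$w{\left(R \right)} = R + 2 R^{2}$ ($w{\left(R \right)} = \left(R^{2} + R^{2}\right) + R = 2 R^{2} + R = R + 2 R^{2}$)
$K{\left(J \right)} = \frac{15}{J}$
$D{\left(v \right)} = 4 + 6 v$ ($D{\left(v \right)} = 2 \left(2 - - 3 v\right) = 2 \left(2 + 3 v\right) = 4 + 6 v$)
$k{\left(C,W \right)} = 14 - C - \frac{15}{C}$ ($k{\left(C,W \right)} = 6 - \left(\left(C + \frac{15}{C}\right) + \left(4 + 6 \left(-2\right)\right)\right) = 6 - \left(\left(C + \frac{15}{C}\right) + \left(4 - 12\right)\right) = 6 - \left(\left(C + \frac{15}{C}\right) - 8\right) = 6 - \left(-8 + C + \frac{15}{C}\right) = 14 - C - \frac{15}{C}$)
$k{\left(-5,w{\left(4 \right)} \right)} - -410 = \left(14 - -5 - \frac{15}{-5}\right) - -410 = \left(14 + 5 - -3\right) + 410 = \left(14 + 5 + 3\right) + 410 = 22 + 410 = 432$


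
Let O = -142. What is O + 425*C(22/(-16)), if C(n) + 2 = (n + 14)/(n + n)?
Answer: -64749/22 ≈ -2943.1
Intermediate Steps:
C(n) = -2 + (14 + n)/(2*n) (C(n) = -2 + (n + 14)/(n + n) = -2 + (14 + n)/((2*n)) = -2 + (14 + n)*(1/(2*n)) = -2 + (14 + n)/(2*n))
O + 425*C(22/(-16)) = -142 + 425*(-3/2 + 7/((22/(-16)))) = -142 + 425*(-3/2 + 7/((22*(-1/16)))) = -142 + 425*(-3/2 + 7/(-11/8)) = -142 + 425*(-3/2 + 7*(-8/11)) = -142 + 425*(-3/2 - 56/11) = -142 + 425*(-145/22) = -142 - 61625/22 = -64749/22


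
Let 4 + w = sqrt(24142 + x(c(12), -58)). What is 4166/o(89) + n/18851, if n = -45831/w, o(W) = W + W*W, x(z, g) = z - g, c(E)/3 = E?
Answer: 47515181932/91428386805 - 45831*sqrt(6059)/228285610 ≈ 0.50407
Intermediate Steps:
c(E) = 3*E
w = -4 + 2*sqrt(6059) (w = -4 + sqrt(24142 + (3*12 - 1*(-58))) = -4 + sqrt(24142 + (36 + 58)) = -4 + sqrt(24142 + 94) = -4 + sqrt(24236) = -4 + 2*sqrt(6059) ≈ 151.68)
o(W) = W + W**2
n = -45831/(-4 + 2*sqrt(6059)) ≈ -302.16
4166/o(89) + n/18851 = 4166/((89*(1 + 89))) + (-45831/6055 - 45831*sqrt(6059)/12110)/18851 = 4166/((89*90)) + (-45831/6055 - 45831*sqrt(6059)/12110)*(1/18851) = 4166/8010 + (-45831/114142805 - 45831*sqrt(6059)/228285610) = 4166*(1/8010) + (-45831/114142805 - 45831*sqrt(6059)/228285610) = 2083/4005 + (-45831/114142805 - 45831*sqrt(6059)/228285610) = 47515181932/91428386805 - 45831*sqrt(6059)/228285610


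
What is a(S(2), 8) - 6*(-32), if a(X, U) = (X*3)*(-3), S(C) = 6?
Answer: 138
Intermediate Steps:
a(X, U) = -9*X (a(X, U) = (3*X)*(-3) = -9*X)
a(S(2), 8) - 6*(-32) = -9*6 - 6*(-32) = -54 + 192 = 138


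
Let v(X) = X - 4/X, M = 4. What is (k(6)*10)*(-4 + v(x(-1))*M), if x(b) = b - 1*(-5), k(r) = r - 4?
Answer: 160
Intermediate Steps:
k(r) = -4 + r
x(b) = 5 + b (x(b) = b + 5 = 5 + b)
(k(6)*10)*(-4 + v(x(-1))*M) = ((-4 + 6)*10)*(-4 + ((5 - 1) - 4/(5 - 1))*4) = (2*10)*(-4 + (4 - 4/4)*4) = 20*(-4 + (4 - 4*¼)*4) = 20*(-4 + (4 - 1)*4) = 20*(-4 + 3*4) = 20*(-4 + 12) = 20*8 = 160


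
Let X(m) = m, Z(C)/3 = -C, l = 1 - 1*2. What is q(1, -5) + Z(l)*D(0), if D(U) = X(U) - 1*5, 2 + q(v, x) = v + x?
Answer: -21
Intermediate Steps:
l = -1 (l = 1 - 2 = -1)
Z(C) = -3*C (Z(C) = 3*(-C) = -3*C)
q(v, x) = -2 + v + x (q(v, x) = -2 + (v + x) = -2 + v + x)
D(U) = -5 + U (D(U) = U - 1*5 = U - 5 = -5 + U)
q(1, -5) + Z(l)*D(0) = (-2 + 1 - 5) + (-3*(-1))*(-5 + 0) = -6 + 3*(-5) = -6 - 15 = -21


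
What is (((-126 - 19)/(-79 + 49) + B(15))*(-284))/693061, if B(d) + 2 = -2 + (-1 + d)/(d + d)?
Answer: -1846/3465305 ≈ -0.00053271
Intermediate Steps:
B(d) = -4 + (-1 + d)/(2*d) (B(d) = -2 + (-2 + (-1 + d)/(d + d)) = -2 + (-2 + (-1 + d)/((2*d))) = -2 + (-2 + (-1 + d)*(1/(2*d))) = -2 + (-2 + (-1 + d)/(2*d)) = -4 + (-1 + d)/(2*d))
(((-126 - 19)/(-79 + 49) + B(15))*(-284))/693061 = (((-126 - 19)/(-79 + 49) + (½)*(-1 - 7*15)/15)*(-284))/693061 = ((-145/(-30) + (½)*(1/15)*(-1 - 105))*(-284))*(1/693061) = ((-145*(-1/30) + (½)*(1/15)*(-106))*(-284))*(1/693061) = ((29/6 - 53/15)*(-284))*(1/693061) = ((13/10)*(-284))*(1/693061) = -1846/5*1/693061 = -1846/3465305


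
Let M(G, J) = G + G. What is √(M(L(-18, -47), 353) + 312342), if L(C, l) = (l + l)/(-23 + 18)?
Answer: 13*√46210/5 ≈ 558.91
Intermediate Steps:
L(C, l) = -2*l/5 (L(C, l) = (2*l)/(-5) = (2*l)*(-⅕) = -2*l/5)
M(G, J) = 2*G
√(M(L(-18, -47), 353) + 312342) = √(2*(-⅖*(-47)) + 312342) = √(2*(94/5) + 312342) = √(188/5 + 312342) = √(1561898/5) = 13*√46210/5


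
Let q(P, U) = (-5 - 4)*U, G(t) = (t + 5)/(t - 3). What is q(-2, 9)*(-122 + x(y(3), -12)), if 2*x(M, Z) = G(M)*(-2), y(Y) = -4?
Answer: 69093/7 ≈ 9870.4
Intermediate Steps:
G(t) = (5 + t)/(-3 + t)
q(P, U) = -9*U
x(M, Z) = -(5 + M)/(-3 + M) (x(M, Z) = (((5 + M)/(-3 + M))*(-2))/2 = (-2*(5 + M)/(-3 + M))/2 = -(5 + M)/(-3 + M))
q(-2, 9)*(-122 + x(y(3), -12)) = (-9*9)*(-122 + (-5 - 1*(-4))/(-3 - 4)) = -81*(-122 + (-5 + 4)/(-7)) = -81*(-122 - ⅐*(-1)) = -81*(-122 + ⅐) = -81*(-853/7) = 69093/7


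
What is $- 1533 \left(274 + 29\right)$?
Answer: $-464499$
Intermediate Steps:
$- 1533 \left(274 + 29\right) = \left(-1533\right) 303 = -464499$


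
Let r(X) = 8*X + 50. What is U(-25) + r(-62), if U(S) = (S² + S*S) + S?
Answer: 779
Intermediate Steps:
U(S) = S + 2*S² (U(S) = (S² + S²) + S = 2*S² + S = S + 2*S²)
r(X) = 50 + 8*X
U(-25) + r(-62) = -25*(1 + 2*(-25)) + (50 + 8*(-62)) = -25*(1 - 50) + (50 - 496) = -25*(-49) - 446 = 1225 - 446 = 779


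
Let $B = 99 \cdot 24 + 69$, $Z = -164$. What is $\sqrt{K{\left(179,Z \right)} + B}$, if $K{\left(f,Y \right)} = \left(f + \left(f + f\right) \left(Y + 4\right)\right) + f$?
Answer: $3 i \sqrt{6053} \approx 233.4 i$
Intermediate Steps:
$K{\left(f,Y \right)} = 2 f + 2 f \left(4 + Y\right)$ ($K{\left(f,Y \right)} = \left(f + 2 f \left(4 + Y\right)\right) + f = 2 f + 2 f \left(4 + Y\right)$)
$B = 2445$ ($B = 2376 + 69 = 2445$)
$\sqrt{K{\left(179,Z \right)} + B} = \sqrt{2 \cdot 179 \left(5 - 164\right) + 2445} = \sqrt{2 \cdot 179 \left(-159\right) + 2445} = \sqrt{-56922 + 2445} = \sqrt{-54477} = 3 i \sqrt{6053}$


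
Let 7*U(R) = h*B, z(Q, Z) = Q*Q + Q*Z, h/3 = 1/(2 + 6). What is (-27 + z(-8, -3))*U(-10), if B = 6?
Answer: 549/28 ≈ 19.607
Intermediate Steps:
h = 3/8 (h = 3/(2 + 6) = 3/8 ≈ 0.37500)
z(Q, Z) = Q² + Q*Z
U(R) = 9/28 (U(R) = ((3/8)*6)/7 = (⅐)*(9/4) = 9/28)
(-27 + z(-8, -3))*U(-10) = (-27 - 8*(-8 - 3))*(9/28) = (-27 - 8*(-11))*(9/28) = (-27 + 88)*(9/28) = 61*(9/28) = 549/28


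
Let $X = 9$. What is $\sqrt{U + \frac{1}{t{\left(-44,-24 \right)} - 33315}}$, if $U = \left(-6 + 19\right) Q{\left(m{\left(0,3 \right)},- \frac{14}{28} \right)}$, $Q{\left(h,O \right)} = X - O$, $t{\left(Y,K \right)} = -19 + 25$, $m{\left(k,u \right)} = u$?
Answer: $\frac{\sqrt{60898630042}}{22206} \approx 11.113$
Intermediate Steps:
$t{\left(Y,K \right)} = 6$
$Q{\left(h,O \right)} = 9 - O$
$U = \frac{247}{2}$ ($U = \left(-6 + 19\right) \left(9 - - \frac{14}{28}\right) = 13 \left(9 - \left(-14\right) \frac{1}{28}\right) = 13 \left(9 - - \frac{1}{2}\right) = 13 \left(9 + \frac{1}{2}\right) = 13 \cdot \frac{19}{2} = \frac{247}{2} \approx 123.5$)
$\sqrt{U + \frac{1}{t{\left(-44,-24 \right)} - 33315}} = \sqrt{\frac{247}{2} + \frac{1}{6 - 33315}} = \sqrt{\frac{247}{2} + \frac{1}{-33309}} = \sqrt{\frac{247}{2} - \frac{1}{33309}} = \sqrt{\frac{8227321}{66618}} = \frac{\sqrt{60898630042}}{22206}$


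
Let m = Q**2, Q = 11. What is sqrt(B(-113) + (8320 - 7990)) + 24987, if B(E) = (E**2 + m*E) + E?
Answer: 24987 + I*sqrt(687) ≈ 24987.0 + 26.211*I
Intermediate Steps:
m = 121 (m = 11**2 = 121)
B(E) = E**2 + 122*E (B(E) = (E**2 + 121*E) + E = E**2 + 122*E)
sqrt(B(-113) + (8320 - 7990)) + 24987 = sqrt(-113*(122 - 113) + (8320 - 7990)) + 24987 = sqrt(-113*9 + 330) + 24987 = sqrt(-1017 + 330) + 24987 = sqrt(-687) + 24987 = I*sqrt(687) + 24987 = 24987 + I*sqrt(687)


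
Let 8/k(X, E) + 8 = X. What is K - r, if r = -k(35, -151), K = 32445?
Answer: 876023/27 ≈ 32445.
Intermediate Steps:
k(X, E) = 8/(-8 + X)
r = -8/27 (r = -8/(-8 + 35) = -8/27 ≈ -0.29630)
K - r = 32445 - 1*(-8/27) = 32445 + 8/27 = 876023/27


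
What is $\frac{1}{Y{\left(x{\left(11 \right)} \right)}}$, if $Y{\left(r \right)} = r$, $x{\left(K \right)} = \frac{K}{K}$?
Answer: $1$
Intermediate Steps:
$x{\left(K \right)} = 1$
$\frac{1}{Y{\left(x{\left(11 \right)} \right)}} = 1^{-1} = 1$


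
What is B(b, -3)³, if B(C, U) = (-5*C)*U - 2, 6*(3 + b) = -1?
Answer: -970299/8 ≈ -1.2129e+5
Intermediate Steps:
b = -19/6 (b = -3 + (⅙)*(-1) = -3 - ⅙ = -19/6 ≈ -3.1667)
B(C, U) = -2 - 5*C*U (B(C, U) = -5*C*U - 2 = -2 - 5*C*U)
B(b, -3)³ = (-2 - 5*(-19/6)*(-3))³ = (-2 - 95/2)³ = (-99/2)³ = -970299/8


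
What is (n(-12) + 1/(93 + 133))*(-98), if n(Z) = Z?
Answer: 132839/113 ≈ 1175.6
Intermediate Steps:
(n(-12) + 1/(93 + 133))*(-98) = (-12 + 1/(93 + 133))*(-98) = (-12 + 1/226)*(-98) = -2711/226*(-98) = 132839/113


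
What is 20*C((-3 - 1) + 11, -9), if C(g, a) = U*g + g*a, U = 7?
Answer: -280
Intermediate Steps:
C(g, a) = 7*g + a*g (C(g, a) = 7*g + g*a = 7*g + a*g)
20*C((-3 - 1) + 11, -9) = 20*(((-3 - 1) + 11)*(7 - 9)) = 20*((-4 + 11)*(-2)) = 20*(7*(-2)) = 20*(-14) = -280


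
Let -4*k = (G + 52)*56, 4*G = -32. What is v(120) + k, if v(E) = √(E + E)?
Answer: -616 + 4*√15 ≈ -600.51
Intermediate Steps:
G = -8 (G = (¼)*(-32) = -8)
k = -616 (k = -(-8 + 52)*56/4 = -11*56 = -¼*2464 = -616)
v(E) = √2*√E (v(E) = √(2*E) = √2*√E)
v(120) + k = √2*√120 - 616 = √2*(2*√30) - 616 = 4*√15 - 616 = -616 + 4*√15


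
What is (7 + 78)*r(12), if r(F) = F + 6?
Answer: 1530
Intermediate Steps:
r(F) = 6 + F
(7 + 78)*r(12) = (7 + 78)*(6 + 12) = 85*18 = 1530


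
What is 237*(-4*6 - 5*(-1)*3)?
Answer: -2133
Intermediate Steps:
237*(-4*6 - 5*(-1)*3) = 237*(-24 + 5*3) = 237*(-24 + 15) = 237*(-9) = -2133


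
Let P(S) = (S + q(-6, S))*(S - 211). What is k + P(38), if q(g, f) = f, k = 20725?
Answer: 7577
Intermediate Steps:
P(S) = 2*S*(-211 + S) (P(S) = (S + S)*(S - 211) = (2*S)*(-211 + S) = 2*S*(-211 + S))
k + P(38) = 20725 + 2*38*(-211 + 38) = 20725 + 2*38*(-173) = 20725 - 13148 = 7577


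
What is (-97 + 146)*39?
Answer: 1911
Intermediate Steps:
(-97 + 146)*39 = 49*39 = 1911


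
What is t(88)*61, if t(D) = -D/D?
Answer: -61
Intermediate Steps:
t(D) = -1 (t(D) = -1*1 = -1)
t(88)*61 = -1*61 = -61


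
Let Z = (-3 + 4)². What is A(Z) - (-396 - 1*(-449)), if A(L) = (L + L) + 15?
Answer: -36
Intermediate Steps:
Z = 1 (Z = 1² = 1)
A(L) = 15 + 2*L (A(L) = 2*L + 15 = 15 + 2*L)
A(Z) - (-396 - 1*(-449)) = (15 + 2*1) - (-396 - 1*(-449)) = (15 + 2) - (-396 + 449) = 17 - 1*53 = 17 - 53 = -36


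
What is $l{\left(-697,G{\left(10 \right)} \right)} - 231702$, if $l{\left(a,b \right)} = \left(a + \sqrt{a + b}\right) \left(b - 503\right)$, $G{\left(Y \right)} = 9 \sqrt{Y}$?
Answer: $118889 - 6273 \sqrt{10} - 503 \sqrt{-697 + 9 \sqrt{10}} + 9 \sqrt{-6970 + 90 \sqrt{10}} \approx 99052.0 - 12270.0 i$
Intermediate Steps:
$l{\left(a,b \right)} = \left(-503 + b\right) \left(a + \sqrt{a + b}\right)$ ($l{\left(a,b \right)} = \left(a + \sqrt{a + b}\right) \left(-503 + b\right) = \left(-503 + b\right) \left(a + \sqrt{a + b}\right)$)
$l{\left(-697,G{\left(10 \right)} \right)} - 231702 = \left(\left(-503\right) \left(-697\right) - 503 \sqrt{-697 + 9 \sqrt{10}} - 697 \cdot 9 \sqrt{10} + 9 \sqrt{10} \sqrt{-697 + 9 \sqrt{10}}\right) - 231702 = \left(350591 - 503 \sqrt{-697 + 9 \sqrt{10}} - 6273 \sqrt{10} + 9 \sqrt{10} \sqrt{-697 + 9 \sqrt{10}}\right) - 231702 = \left(350591 - 6273 \sqrt{10} - 503 \sqrt{-697 + 9 \sqrt{10}} + 9 \sqrt{10} \sqrt{-697 + 9 \sqrt{10}}\right) - 231702 = 118889 - 6273 \sqrt{10} - 503 \sqrt{-697 + 9 \sqrt{10}} + 9 \sqrt{10} \sqrt{-697 + 9 \sqrt{10}}$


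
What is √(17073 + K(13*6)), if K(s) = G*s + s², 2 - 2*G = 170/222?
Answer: √31767830/37 ≈ 152.33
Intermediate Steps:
G = 137/222 (G = 1 - 85/222 = 137/222 ≈ 0.61712)
K(s) = s² + 137*s/222 (K(s) = 137*s/222 + s² = s² + 137*s/222)
√(17073 + K(13*6)) = √(17073 + (13*6)*(137 + 222*(13*6))/222) = √(17073 + (1/222)*78*(137 + 222*78)) = √(17073 + (1/222)*78*(137 + 17316)) = √(17073 + (1/222)*78*17453) = √(17073 + 226889/37) = √(858590/37) = √31767830/37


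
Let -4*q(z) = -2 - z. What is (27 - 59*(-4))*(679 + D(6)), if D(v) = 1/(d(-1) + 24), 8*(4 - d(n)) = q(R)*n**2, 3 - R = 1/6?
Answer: 954901715/5347 ≈ 1.7859e+5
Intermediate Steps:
R = 17/6 (R = 3 - 1/6 = 17/6 ≈ 2.8333)
q(z) = 1/2 + z/4 (q(z) = -(-2 - z)/4 = 1/2 + z/4)
d(n) = 4 - 29*n**2/192 (d(n) = 4 - (1/2 + (1/4)*(17/6))*n**2/8 = 4 - (1/2 + 17/24)*n**2/8 = 4 - 29*n**2/192)
D(v) = 192/5347 (D(v) = 1/((4 - 29/192*(-1)**2) + 24) = 1/((4 - 29/192*1) + 24) = 1/((4 - 29/192) + 24) = 1/(739/192 + 24) = 1/(5347/192) = 192/5347)
(27 - 59*(-4))*(679 + D(6)) = (27 - 59*(-4))*(679 + 192/5347) = (27 + 236)*(3630805/5347) = 263*(3630805/5347) = 954901715/5347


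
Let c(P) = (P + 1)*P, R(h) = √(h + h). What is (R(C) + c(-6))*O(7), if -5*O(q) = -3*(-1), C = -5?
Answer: -18 - 3*I*√10/5 ≈ -18.0 - 1.8974*I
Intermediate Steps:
R(h) = √2*√h (R(h) = √(2*h) = √2*√h)
O(q) = -⅗ (O(q) = -(-3)*(-1)/5 = -⅕*3 = -⅗)
c(P) = P*(1 + P) (c(P) = (1 + P)*P = P*(1 + P))
(R(C) + c(-6))*O(7) = (√2*√(-5) - 6*(1 - 6))*(-⅗) = (√2*(I*√5) - 6*(-5))*(-⅗) = (I*√10 + 30)*(-⅗) = (30 + I*√10)*(-⅗) = -18 - 3*I*√10/5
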